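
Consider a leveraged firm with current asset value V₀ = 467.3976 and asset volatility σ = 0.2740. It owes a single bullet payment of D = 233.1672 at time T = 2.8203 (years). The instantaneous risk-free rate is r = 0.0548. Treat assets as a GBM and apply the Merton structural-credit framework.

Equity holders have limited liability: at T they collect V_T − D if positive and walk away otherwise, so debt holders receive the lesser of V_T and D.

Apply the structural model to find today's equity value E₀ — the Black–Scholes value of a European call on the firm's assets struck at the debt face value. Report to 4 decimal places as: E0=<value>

E0=269.3653

With assets at 467.3976 and a single debt payment of 233.1672 at 2.8203 years:
d₁ = [ln(V₀/D) + (r + σ²/2)T] / (σ√T)
   = [ln(467.3976/233.1672) + (0.0548 + 0.5·0.2740²)·2.8203] / (0.2740·√2.8203)
   = [0.695424 + 0.260421] / 0.460149 = 2.077253
d₂ = d₁ − σ√T = 2.077253 − 0.460149 = 1.617104
N(d₁) = 0.981111,  N(d₂) = 0.947072,  e^(−rT) = 0.856799
E₀ = V₀·N(d₁) − D·e^(−rT)·N(d₂)
   = 467.3976·0.981111 − 233.1672·0.856799·0.947072 = 269.365347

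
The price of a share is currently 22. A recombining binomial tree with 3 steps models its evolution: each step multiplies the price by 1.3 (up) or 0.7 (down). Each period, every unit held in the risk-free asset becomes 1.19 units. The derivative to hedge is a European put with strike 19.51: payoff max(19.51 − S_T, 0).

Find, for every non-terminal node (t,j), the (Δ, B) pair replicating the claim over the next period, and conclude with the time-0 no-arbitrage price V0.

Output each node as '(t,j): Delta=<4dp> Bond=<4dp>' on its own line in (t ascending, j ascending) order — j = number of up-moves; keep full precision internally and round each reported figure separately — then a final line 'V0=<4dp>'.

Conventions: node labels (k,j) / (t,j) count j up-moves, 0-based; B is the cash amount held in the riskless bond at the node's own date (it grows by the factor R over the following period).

Arbitrage-free pricing uses the up-move probability p* = (R−d)/(u−d) = 0.8167, discounting each step at R = 1.19.
Terminal payoffs: V(3,0)=11.9640, V(3,1)=5.4960, V(3,2)=0.0000, V(3,3)=0.0000
  t=2,j=0: stock 10.7800 → up 14.0140 (V=5.4960), down 7.5460 (V=11.9640). Price 5.6150; hedge Δ=-1.0000, bond B=16.3950.
  t=2,j=1: stock 20.0200 → up 26.0260 (V=0.0000), down 14.0140 (V=5.4960). Price 0.8467; hedge Δ=-0.4575, bond B=10.0067.
  t=2,j=2: stock 37.1800 → up 48.3340 (V=0.0000), down 26.0260 (V=0.0000). Price 0.0000; hedge Δ=0.0000, bond B=0.0000.
  t=1,j=0: stock 15.4000 → up 20.0200 (V=0.8467), down 10.7800 (V=5.6150). Price 1.4461; hedge Δ=-0.5160, bond B=9.3932.
  t=1,j=1: stock 28.6000 → up 37.1800 (V=0.0000), down 20.0200 (V=0.8467). Price 0.1304; hedge Δ=-0.0493, bond B=1.5417.
  t=0,j=0: stock 22.0000 → up 28.6000 (V=0.1304), down 15.4000 (V=1.4461). Price 0.3123; hedge Δ=-0.0997, bond B=2.5051.
Check: Δ(0,0)·S0 + B(0,0) = 0.3123 = V0.

(0,0): Delta=-0.0997 Bond=2.5051
(1,0): Delta=-0.5160 Bond=9.3932
(1,1): Delta=-0.0493 Bond=1.5417
(2,0): Delta=-1.0000 Bond=16.3950
(2,1): Delta=-0.4575 Bond=10.0067
(2,2): Delta=0.0000 Bond=0.0000
V0=0.3123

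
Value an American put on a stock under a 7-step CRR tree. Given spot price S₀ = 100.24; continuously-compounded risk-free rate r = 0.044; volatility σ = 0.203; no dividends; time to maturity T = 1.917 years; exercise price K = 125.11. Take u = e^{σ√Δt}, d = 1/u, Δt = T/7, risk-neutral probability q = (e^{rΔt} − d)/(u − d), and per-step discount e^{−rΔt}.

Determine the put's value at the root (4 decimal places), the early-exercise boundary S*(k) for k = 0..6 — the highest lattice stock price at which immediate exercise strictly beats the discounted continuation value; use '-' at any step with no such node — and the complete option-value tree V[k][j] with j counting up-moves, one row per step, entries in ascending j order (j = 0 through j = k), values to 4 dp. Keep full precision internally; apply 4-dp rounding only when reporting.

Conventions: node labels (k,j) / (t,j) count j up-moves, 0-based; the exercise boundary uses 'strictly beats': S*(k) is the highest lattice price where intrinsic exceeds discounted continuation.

price = 24.9717
boundary = - 90.1374 100.2400 90.1374 100.2400 90.1374 100.2400
tree:
24.9717
34.9726 16.6885
44.0571 24.8700 9.8268
52.2260 34.9726 15.9564 4.6247
59.5716 44.0571 24.8700 8.4298 1.3617
66.1768 52.2260 34.9726 14.8539 2.9351 0.0000
72.1164 59.5716 44.0571 24.8700 6.3261 0.0000 0.0000
77.4573 66.1768 52.2260 34.9726 13.6350 0.0000 0.0000 0.0000

params: Δt=0.27386 u=1.11208 d=0.89922 q=0.53042 e^(-rΔt)=0.98802
t_7 payoffs: 77.4573 66.1768 52.2260 34.9726 13.6350 0.0000 0.0000 0.0000
t_6: node(6,0) S=52.9936 payoff=72.1164 vs cont=70.6179 → 72.1164 [stop]  node(6,1) S=65.5384 payoff=59.5716 vs cont=58.0731 → 59.5716 [stop]  node(6,2) S=81.0529 payoff=44.0571 vs cont=42.5586 → 44.0571 [stop]  node(6,3) S=100.2400 payoff=24.8700 vs cont=23.3715 → 24.8700 [stop]  node(6,4) S=123.9691 payoff=1.1409 vs cont=6.3261 → 6.3261 [wait]  node(6,5) S=153.3155 payoff=0.0000 vs cont=0.0000 → 0.0000 [wait]  node(6,6) S=189.6089 payoff=0.0000 vs cont=0.0000 → 0.0000 [wait]  ⇒ S*(6)=100.2400
t_5: node(5,0) S=58.9332 payoff=66.1768 vs cont=64.6783 → 66.1768 [stop]  node(5,1) S=72.8840 payoff=52.2260 vs cont=50.7275 → 52.2260 [stop]  node(5,2) S=90.1374 payoff=34.9726 vs cont=33.4742 → 34.9726 [stop]  node(5,3) S=111.4750 payoff=13.6350 vs cont=14.8539 → 14.8539 [wait]  node(5,4) S=137.8637 payoff=0.0000 vs cont=2.9351 → 2.9351 [wait]  node(5,5) S=170.4992 payoff=0.0000 vs cont=0.0000 → 0.0000 [wait]  ⇒ S*(5)=90.1374
t_4: node(4,0) S=65.5384 payoff=59.5716 vs cont=58.0731 → 59.5716 [stop]  node(4,1) S=81.0529 payoff=44.0571 vs cont=42.5586 → 44.0571 [stop]  node(4,2) S=100.2400 payoff=24.8700 vs cont=24.0103 → 24.8700 [stop]  node(4,3) S=123.9691 payoff=1.1409 vs cont=8.4298 → 8.4298 [wait]  node(4,4) S=153.3155 payoff=0.0000 vs cont=1.3617 → 1.3617 [wait]  ⇒ S*(4)=100.2400
t_3: node(3,0) S=72.8840 payoff=52.2260 vs cont=50.7275 → 52.2260 [stop]  node(3,1) S=90.1374 payoff=34.9726 vs cont=33.4742 → 34.9726 [stop]  node(3,2) S=111.4750 payoff=13.6350 vs cont=15.9564 → 15.9564 [wait]  node(3,3) S=137.8637 payoff=0.0000 vs cont=4.6247 → 4.6247 [wait]  ⇒ S*(3)=90.1374
t_2: node(2,0) S=81.0529 payoff=44.0571 vs cont=42.5586 → 44.0571 [stop]  node(2,1) S=100.2400 payoff=24.8700 vs cont=24.5880 → 24.8700 [stop]  node(2,2) S=123.9691 payoff=1.1409 vs cont=9.8268 → 9.8268 [wait]  ⇒ S*(2)=100.2400
t_1: node(1,0) S=90.1374 payoff=34.9726 vs cont=33.4742 → 34.9726 [stop]  node(1,1) S=111.4750 payoff=13.6350 vs cont=16.6885 → 16.6885 [wait]  ⇒ S*(1)=90.1374
t_0: node(0,0) S=100.2400 payoff=24.8700 vs cont=24.9717 → 24.9717 [wait]  ⇒ S*(0)=-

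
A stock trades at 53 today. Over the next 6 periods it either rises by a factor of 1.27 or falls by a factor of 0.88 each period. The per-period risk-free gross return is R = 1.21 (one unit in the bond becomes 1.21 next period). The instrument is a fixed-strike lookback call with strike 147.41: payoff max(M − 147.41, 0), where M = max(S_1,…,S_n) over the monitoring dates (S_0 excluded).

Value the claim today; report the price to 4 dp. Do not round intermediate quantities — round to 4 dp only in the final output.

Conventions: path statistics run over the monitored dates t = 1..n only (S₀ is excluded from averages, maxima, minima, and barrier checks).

price = 10.0667

Set p* = 0.8462 (from d < R < u); the path-dependent value is the discounted p*-expectation over all price paths.
Enumerate all 2^6 = 64 price paths (U = up ×1.27, D = down ×0.88); each path with k up-moves has probability p*^k·(1−p*)^(6−k).
DDDDDD: M=46.6400, payoff=0.0000, prob=0.000013
UDDDDD: M=67.3100, payoff=0.0000, prob=0.000073
DUDDDD: M=59.2328, payoff=0.0000, prob=0.000073
UUDDDD: M=85.4837, payoff=0.0000, prob=0.000401
DDUDDD: M=52.1249, payoff=0.0000, prob=0.000073
UDUDDD: M=75.2257, payoff=0.0000, prob=0.000401
DUUDDD: M=75.2257, payoff=0.0000, prob=0.000401
UUUDDD: M=108.5643, payoff=0.0000, prob=0.002206
DDDUDD: M=46.6400, payoff=0.0000, prob=0.000073
UDDUDD: M=67.3100, payoff=0.0000, prob=0.000401
DUDUDD: M=66.1986, payoff=0.0000, prob=0.000401
UUDUDD: M=95.5366, payoff=0.0000, prob=0.002206
DDUUDD: M=66.1986, payoff=0.0000, prob=0.000401
UDUUDD: M=95.5366, payoff=0.0000, prob=0.002206
DUUUDD: M=95.5366, payoff=0.0000, prob=0.002206
UUUUDD: M=137.8767, payoff=0.0000, prob=0.012133
DDDDUD: M=46.6400, payoff=0.0000, prob=0.000073
UDDDUD: M=67.3100, payoff=0.0000, prob=0.000401
DUDDUD: M=59.2328, payoff=0.0000, prob=0.000401
UUDDUD: M=85.4837, payoff=0.0000, prob=0.002206
DDUDUD: M=58.2547, payoff=0.0000, prob=0.000401
UDUDUD: M=84.0722, payoff=0.0000, prob=0.002206
DUUDUD: M=84.0722, payoff=0.0000, prob=0.002206
UUUDUD: M=121.3315, payoff=0.0000, prob=0.012133
DDDUUD: M=58.2547, payoff=0.0000, prob=0.000401
UDDUUD: M=84.0722, payoff=0.0000, prob=0.002206
DUDUUD: M=84.0722, payoff=0.0000, prob=0.002206
UUDUUD: M=121.3315, payoff=0.0000, prob=0.012133
DDUUUD: M=84.0722, payoff=0.0000, prob=0.002206
UDUUUD: M=121.3315, payoff=0.0000, prob=0.012133
DUUUUD: M=121.3315, payoff=0.0000, prob=0.012133
UUUUUD: M=175.1034, payoff=27.6934, prob=0.066732
DDDDDU: M=46.6400, payoff=0.0000, prob=0.000073
UDDDDU: M=67.3100, payoff=0.0000, prob=0.000401
DUDDDU: M=59.2328, payoff=0.0000, prob=0.000401
UUDDDU: M=85.4837, payoff=0.0000, prob=0.002206
DDUDDU: M=52.1249, payoff=0.0000, prob=0.000401
UDUDDU: M=75.2257, payoff=0.0000, prob=0.002206
DUUDDU: M=75.2257, payoff=0.0000, prob=0.002206
UUUDDU: M=108.5643, payoff=0.0000, prob=0.012133
DDDUDU: M=51.2642, payoff=0.0000, prob=0.000401
UDDUDU: M=73.9835, payoff=0.0000, prob=0.002206
DUDUDU: M=73.9835, payoff=0.0000, prob=0.002206
UUDUDU: M=106.7717, payoff=0.0000, prob=0.012133
DDUUDU: M=73.9835, payoff=0.0000, prob=0.002206
UDUUDU: M=106.7717, payoff=0.0000, prob=0.012133
DUUUDU: M=106.7717, payoff=0.0000, prob=0.012133
UUUUDU: M=154.0910, payoff=6.6810, prob=0.066732
DDDDUU: M=51.2642, payoff=0.0000, prob=0.000401
UDDDUU: M=73.9835, payoff=0.0000, prob=0.002206
DUDDUU: M=73.9835, payoff=0.0000, prob=0.002206
UUDDUU: M=106.7717, payoff=0.0000, prob=0.012133
DDUDUU: M=73.9835, payoff=0.0000, prob=0.002206
UDUDUU: M=106.7717, payoff=0.0000, prob=0.012133
DUUDUU: M=106.7717, payoff=0.0000, prob=0.012133
UUUDUU: M=154.0910, payoff=6.6810, prob=0.066732
DDDUUU: M=73.9835, payoff=0.0000, prob=0.002206
UDDUUU: M=106.7717, payoff=0.0000, prob=0.012133
DUDUUU: M=106.7717, payoff=0.0000, prob=0.012133
UUDUUU: M=154.0910, payoff=6.6810, prob=0.066732
DDUUUU: M=106.7717, payoff=0.0000, prob=0.012133
UDUUUU: M=154.0910, payoff=6.6810, prob=0.066732
DUUUUU: M=154.0910, payoff=6.6810, prob=0.066732
UUUUUU: M=222.3813, payoff=74.9713, prob=0.367025
Price = Σ prob·payoff / R^6 = 31.593543 / 3.138428 = 10.0667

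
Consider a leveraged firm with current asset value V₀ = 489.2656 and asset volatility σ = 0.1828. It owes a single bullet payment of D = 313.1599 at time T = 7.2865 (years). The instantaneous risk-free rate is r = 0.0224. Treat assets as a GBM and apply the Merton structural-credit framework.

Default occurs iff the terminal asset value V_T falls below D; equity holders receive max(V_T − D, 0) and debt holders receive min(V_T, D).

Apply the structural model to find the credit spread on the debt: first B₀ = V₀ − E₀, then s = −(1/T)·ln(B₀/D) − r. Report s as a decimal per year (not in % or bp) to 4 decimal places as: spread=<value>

spread=0.0048

With assets at 489.2656 and a single debt payment of 313.1599 at 7.2865 years:
d₁ = [ln(V₀/D) + (r + σ²/2)T] / (σ√T)
   = [ln(489.2656/313.1599) + (0.0224 + 0.5·0.1828²)·7.2865] / (0.1828·√7.2865)
   = [0.446192 + 0.284960] / 0.493442 = 1.481739
d₂ = d₁ − σ√T = 1.481739 − 0.493442 = 0.988297
N(d₁) = 0.930795,  N(d₂) = 0.838496,  e^(−rT) = 0.849406
E₀ = V₀·N(d₁) − D·e^(−rT)·N(d₂)
   = 489.2656·0.930795 − 313.1599·0.849406·0.838496 = 232.365958
B₀ = V₀ − E₀ = 489.2656 − 232.365958 = 256.899642
spread = −(1/T)·ln(B₀/D) − r = −(1/7.2865)·ln(256.899642/313.1599) − 0.0224 = 0.00477744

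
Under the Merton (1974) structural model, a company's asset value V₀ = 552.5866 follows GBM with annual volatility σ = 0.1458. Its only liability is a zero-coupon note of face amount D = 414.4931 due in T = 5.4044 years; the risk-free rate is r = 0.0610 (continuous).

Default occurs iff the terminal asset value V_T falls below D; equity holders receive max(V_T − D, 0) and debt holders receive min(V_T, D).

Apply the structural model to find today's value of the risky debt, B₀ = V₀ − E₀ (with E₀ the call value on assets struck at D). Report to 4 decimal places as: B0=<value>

Work the structural quantities from V₀ = 552.5866 against face 414.4931:
d₁ = [ln(V₀/D) + (r + σ²/2)T] / (σ√T)
   = [ln(552.5866/414.4931) + (0.0610 + 0.5·0.1458²)·5.4044] / (0.1458·√5.4044)
   = [0.287554 + 0.387111] / 0.338947 = 1.990475
d₂ = d₁ − σ√T = 1.990475 − 0.338947 = 1.651528
N(d₁) = 0.976731,  N(d₂) = 0.950685,  e^(−rT) = 0.719162
E₀ = V₀·N(d₁) − D·e^(−rT)·N(d₂)
   = 552.5866·0.976731 − 414.4931·0.719162·0.950685 = 256.340836
B₀ = V₀ − E₀ = 552.5866 − 256.340836 = 296.245764

B0=296.2458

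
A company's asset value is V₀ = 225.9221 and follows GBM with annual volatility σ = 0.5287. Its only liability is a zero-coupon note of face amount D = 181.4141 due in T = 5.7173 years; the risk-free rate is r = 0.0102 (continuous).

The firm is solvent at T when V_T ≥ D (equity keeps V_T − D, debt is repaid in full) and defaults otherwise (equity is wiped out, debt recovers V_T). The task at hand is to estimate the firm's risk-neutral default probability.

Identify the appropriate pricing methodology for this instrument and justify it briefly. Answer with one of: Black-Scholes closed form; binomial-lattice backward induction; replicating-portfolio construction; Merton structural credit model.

Key observation: with the firm-asset dynamics (V₀ = 225.9221) and a single zero-coupon liability of face 181.4141 given, debt value, spread, and default probability all derive from the option view of the balance sheet.

framework: Merton structural credit model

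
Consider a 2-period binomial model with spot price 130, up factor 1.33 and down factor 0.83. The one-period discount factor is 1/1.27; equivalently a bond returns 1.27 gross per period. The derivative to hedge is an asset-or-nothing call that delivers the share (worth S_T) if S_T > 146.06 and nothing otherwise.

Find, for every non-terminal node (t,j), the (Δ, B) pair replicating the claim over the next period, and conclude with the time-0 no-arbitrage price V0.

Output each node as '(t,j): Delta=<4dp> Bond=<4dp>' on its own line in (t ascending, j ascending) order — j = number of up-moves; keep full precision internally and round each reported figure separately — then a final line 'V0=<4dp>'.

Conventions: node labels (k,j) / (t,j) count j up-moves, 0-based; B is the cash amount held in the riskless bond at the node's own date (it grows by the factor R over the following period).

(0,0): Delta=2.4514 Bond=-208.2716
(1,0): Delta=0.0000 Bond=0.0000
(1,1): Delta=2.6600 Bond=-300.5737
V0=110.4090

Under the risk-neutral measure, an up-move has probability p* = (R−d)/(u−d) = 0.8800 and values discount at R = 1.27.
Payoffs at expiry: V(2,0)=0.0000, V(2,1)=0.0000, V(2,2)=229.9570
(1,0): S=107.9000. Δ = (V_up−V_dn)/(S_up−S_dn) = (0.0000−0.0000)/(143.5070−89.5570) = 0.0000. V = [p*·0.0000 + (1−p*)·0.0000]/1.27 = 0.0000. B = V − Δ·S = 0.0000.
(1,1): S=172.9000. Δ = (V_up−V_dn)/(S_up−S_dn) = (229.9570−0.0000)/(229.9570−143.5070) = 2.6600. V = [p*·229.9570 + (1−p*)·0.0000]/1.27 = 159.3403. B = V − Δ·S = -300.5737.
(0,0): S=130.0000. Δ = (V_up−V_dn)/(S_up−S_dn) = (159.3403−0.0000)/(172.9000−107.9000) = 2.4514. V = [p*·159.3403 + (1−p*)·0.0000]/1.27 = 110.4090. B = V − Δ·S = -208.2716.
Sanity check at the root: Δ(0,0)·S0 + B(0,0) reproduces V0 = 110.4090.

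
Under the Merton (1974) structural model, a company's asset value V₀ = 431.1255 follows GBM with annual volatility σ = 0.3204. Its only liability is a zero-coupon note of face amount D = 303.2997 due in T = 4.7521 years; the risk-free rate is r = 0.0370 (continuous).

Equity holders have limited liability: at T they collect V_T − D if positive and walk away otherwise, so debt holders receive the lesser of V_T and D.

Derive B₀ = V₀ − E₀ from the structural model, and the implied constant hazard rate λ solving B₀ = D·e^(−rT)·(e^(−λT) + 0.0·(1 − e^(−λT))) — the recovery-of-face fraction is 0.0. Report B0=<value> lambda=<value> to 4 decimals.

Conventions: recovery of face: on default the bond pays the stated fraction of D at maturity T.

Apply the equity-as-call identities (strike 303.2997, horizon 4.7521 years):
d₁ = [ln(V₀/D) + (r + σ²/2)T] / (σ√T)
   = [ln(431.1255/303.2997) + (0.0370 + 0.5·0.3204²)·4.7521] / (0.3204·√4.7521)
   = [0.351678 + 0.419744] / 0.698450 = 1.104477
d₂ = d₁ − σ√T = 1.104477 − 0.698450 = 0.406027
N(d₁) = 0.865307,  N(d₂) = 0.657639,  e^(−rT) = 0.838762
E₀ = V₀·N(d₁) − D·e^(−rT)·N(d₂)
   = 431.1255·0.865307 − 303.2997·0.838762·0.657639 = 205.754945
B₀ = V₀ − E₀ = 431.1255 − 205.754945 = 225.370555
e^(−λT) = (B₀·e^(rT)/D − 0)/(1 − 0) = (225.3706·1.192233/303.2997 − 0)/1 = 0.88590322
λ = −ln(0.88590322)/4.7521 = 0.025493

B0=225.3706 lambda=0.0255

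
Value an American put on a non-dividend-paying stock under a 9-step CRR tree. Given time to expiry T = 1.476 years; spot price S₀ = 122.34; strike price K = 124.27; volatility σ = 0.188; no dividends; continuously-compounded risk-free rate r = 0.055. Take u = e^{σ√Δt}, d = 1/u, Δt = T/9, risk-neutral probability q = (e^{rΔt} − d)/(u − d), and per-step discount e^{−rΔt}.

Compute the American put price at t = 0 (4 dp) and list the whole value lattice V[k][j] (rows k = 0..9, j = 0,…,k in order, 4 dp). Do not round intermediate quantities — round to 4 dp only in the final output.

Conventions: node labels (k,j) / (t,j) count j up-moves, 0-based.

Δt=0.16400, u=1.07911, d=0.92669, q=0.54042, disc=e^(-rΔt)=0.99102
k=9 terminal: V=max(K-S,0) → 62.6124 52.4714 40.6625 26.9114 10.8985 0.0000 0.0000 0.0000 0.0000 0.0000
k=8: j=0 S=66.5352 intr=57.7348 cont=56.6190 V=57.7348[EX]; j=1 S=77.4784 intr=46.7916 cont=45.6757 V=46.7916[EX]; j=2 S=90.2215 intr=34.0485 cont=32.9327 V=34.0485[EX]; j=3 S=105.0604 intr=19.2096 cont=18.0937 V=19.2096[EX]; j=4 S=122.3400 intr=1.9300 cont=4.9637 V=4.9637[hold]; j=5 S=142.4616 intr=0.0000 cont=0.0000 V=0.0000[hold]; j=6 S=165.8926 intr=0.0000 cont=0.0000 V=0.0000[hold]; j=7 S=193.1775 intr=0.0000 cont=0.0000 V=0.0000[hold]; j=8 S=224.9499 intr=0.0000 cont=0.0000 V=0.0000[hold]
k=7: j=0 S=71.7986 intr=52.4714 cont=51.3555 V=52.4714[EX]; j=1 S=83.6075 intr=40.6625 cont=39.5466 V=40.6625[EX]; j=2 S=97.3586 intr=26.9114 cont=25.7955 V=26.9114[EX]; j=3 S=113.3715 intr=10.8985 cont=11.4074 V=11.4074[hold]; j=4 S=132.0180 intr=0.0000 cont=2.2607 V=2.2607[hold]; j=5 S=153.7314 intr=0.0000 cont=0.0000 V=0.0000[hold]; j=6 S=179.0160 intr=0.0000 cont=0.0000 V=0.0000[hold]; j=7 S=208.4592 intr=0.0000 cont=0.0000 V=0.0000[hold]
k=6: j=0 S=77.4784 intr=46.7916 cont=45.6757 V=46.7916[EX]; j=1 S=90.2215 intr=34.0485 cont=32.9327 V=34.0485[EX]; j=2 S=105.0604 intr=19.2096 cont=18.3663 V=19.2096[EX]; j=3 S=122.3400 intr=1.9300 cont=6.4063 V=6.4063[hold]; j=4 S=142.4616 intr=0.0000 cont=1.0296 V=1.0296[hold]; j=5 S=165.8926 intr=0.0000 cont=0.0000 V=0.0000[hold]; j=6 S=193.1775 intr=0.0000 cont=0.0000 V=0.0000[hold]
k=5: j=0 S=83.6075 intr=40.6625 cont=39.5466 V=40.6625[EX]; j=1 S=97.3586 intr=26.9114 cont=25.7955 V=26.9114[EX]; j=2 S=113.3715 intr=10.8985 cont=12.1800 V=12.1800[hold]; j=3 S=132.0180 intr=0.0000 cont=3.4692 V=3.4692[hold]; j=4 S=153.7314 intr=0.0000 cont=0.4690 V=0.4690[hold]; j=5 S=179.0160 intr=0.0000 cont=0.0000 V=0.0000[hold]
k=4: j=0 S=90.2215 intr=34.0485 cont=32.9327 V=34.0485[EX]; j=1 S=105.0604 intr=19.2096 cont=18.7800 V=19.2096[EX]; j=2 S=122.3400 intr=1.9300 cont=7.4054 V=7.4054[hold]; j=3 S=142.4616 intr=0.0000 cont=1.8312 V=1.8312[hold]; j=4 S=165.8926 intr=0.0000 cont=0.2136 V=0.2136[hold]
k=3: j=0 S=97.3586 intr=26.9114 cont=25.7955 V=26.9114[EX]; j=1 S=113.3715 intr=10.8985 cont=12.7151 V=12.7151[hold]; j=2 S=132.0180 intr=0.0000 cont=4.3535 V=4.3535[hold]; j=3 S=153.7314 intr=0.0000 cont=0.9484 V=0.9484[hold]
k=2: j=0 S=105.0604 intr=19.2096 cont=19.0666 V=19.2096[EX]; j=1 S=122.3400 intr=1.9300 cont=8.1227 V=8.1227[hold]; j=2 S=142.4616 intr=0.0000 cont=2.4907 V=2.4907[hold]
k=1: j=0 S=113.3715 intr=10.8985 cont=13.0993 V=13.0993[hold]; j=1 S=132.0180 intr=0.0000 cont=5.0335 V=5.0335[hold]
k=0: j=0 S=122.3400 intr=1.9300 cont=8.6618 V=8.6618[hold]

price = 8.6618
tree:
8.6618
13.0993 5.0335
19.2096 8.1227 2.4907
26.9114 12.7151 4.3535 0.9484
34.0485 19.2096 7.4054 1.8312 0.2136
40.6625 26.9114 12.1800 3.4692 0.4690 0.0000
46.7916 34.0485 19.2096 6.4063 1.0296 0.0000 0.0000
52.4714 40.6625 26.9114 11.4074 2.2607 0.0000 0.0000 0.0000
57.7348 46.7916 34.0485 19.2096 4.9637 0.0000 0.0000 0.0000 0.0000
62.6124 52.4714 40.6625 26.9114 10.8985 0.0000 0.0000 0.0000 0.0000 0.0000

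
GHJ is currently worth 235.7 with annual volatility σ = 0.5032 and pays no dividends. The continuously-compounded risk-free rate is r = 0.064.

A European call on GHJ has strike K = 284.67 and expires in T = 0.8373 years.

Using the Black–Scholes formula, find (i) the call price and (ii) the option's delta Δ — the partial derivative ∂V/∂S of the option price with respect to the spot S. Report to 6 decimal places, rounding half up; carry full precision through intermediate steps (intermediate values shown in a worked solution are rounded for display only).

price = 30.895607
Δ = 0.474737

σ√T = 0.5032·√0.8373 = 0.460449
d₁ = (ln(S/K) + (r+σ²/2)T) / (σ√T) = (ln(235.7/284.67) + (0.064+0.5032²/2)·0.8373) / 0.460449 = (-0.188771 + 0.159594) / 0.460449 = -0.063367
d₂ = d₁ − σ√T = -0.063367 − 0.460449 = -0.523815
e^{−rT} = 0.947823
N(d₁) = 0.474737,  N(d₂) = 0.300203
Call price V = S·N(d₁) − K·e^{−rT}·N(d₂) = 111.895565 − 80.999958 = 30.895607
Δ = N(d₁) = 0.474737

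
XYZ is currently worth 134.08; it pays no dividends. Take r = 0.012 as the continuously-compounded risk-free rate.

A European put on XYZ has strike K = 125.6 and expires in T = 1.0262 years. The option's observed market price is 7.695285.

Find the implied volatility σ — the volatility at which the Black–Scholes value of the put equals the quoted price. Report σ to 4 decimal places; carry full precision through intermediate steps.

sigma = 0.2316

At σ = 0.2316 the Black–Scholes value reproduces the quote:
σ√T = 0.2316·√1.0262 = 0.234614
d₁ = (ln(S/K) + (r+σ²/2)T) / (σ√T) = (ln(134.08/125.6) + (0.012+0.2316²/2)·1.0262) / 0.234614 = (0.065334 + 0.039836) / 0.234614 = 0.448271
d₂ = d₁ − σ√T = 0.448271 − 0.234614 = 0.213656
e^{−rT} = 0.987761
N(−d₁) = 0.326979,  N(−d₂) = 0.415408
V = K·e^{−rT}·N(−d₂) − S·N(−d₁) = 51.536620 − 43.841336 = 7.695285 (the quoted price), and the Black–Scholes price is strictly increasing in σ, so σ is unique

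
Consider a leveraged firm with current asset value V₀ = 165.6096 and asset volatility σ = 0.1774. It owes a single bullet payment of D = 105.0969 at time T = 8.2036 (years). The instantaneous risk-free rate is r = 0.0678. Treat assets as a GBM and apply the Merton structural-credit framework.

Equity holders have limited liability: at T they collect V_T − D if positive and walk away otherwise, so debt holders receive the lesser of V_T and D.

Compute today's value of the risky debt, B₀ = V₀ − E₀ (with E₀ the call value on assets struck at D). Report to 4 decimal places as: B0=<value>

B0=59.8286

With assets at 165.6096 and a single debt payment of 105.0969 at 8.2036 years:
d₁ = [ln(V₀/D) + (r + σ²/2)T] / (σ√T)
   = [ln(165.6096/105.0969) + (0.0678 + 0.5·0.1774²)·8.2036] / (0.1774·√8.2036)
   = [0.454750 + 0.685291] / 0.508108 = 2.243700
d₂ = d₁ − σ√T = 2.243700 − 0.508108 = 1.735592
N(d₁) = 0.987574,  N(d₂) = 0.958682,  e^(−rT) = 0.573381
E₀ = V₀·N(d₁) − D·e^(−rT)·N(d₂)
   = 165.6096·0.987574 − 105.0969·0.573381·0.958682 = 105.780993
B₀ = V₀ − E₀ = 165.6096 − 105.780993 = 59.828607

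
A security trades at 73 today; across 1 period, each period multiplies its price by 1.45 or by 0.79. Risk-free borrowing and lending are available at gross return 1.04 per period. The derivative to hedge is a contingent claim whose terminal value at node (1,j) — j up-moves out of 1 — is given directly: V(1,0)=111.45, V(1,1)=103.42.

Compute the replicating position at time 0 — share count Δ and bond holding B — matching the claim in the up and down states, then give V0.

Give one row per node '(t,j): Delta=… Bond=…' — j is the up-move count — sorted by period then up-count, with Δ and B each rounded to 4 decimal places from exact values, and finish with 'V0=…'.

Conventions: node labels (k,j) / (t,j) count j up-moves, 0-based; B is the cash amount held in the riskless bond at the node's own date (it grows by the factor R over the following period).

(0,0): Delta=-0.1667 Bond=116.4054
V0=104.2388

Under the risk-neutral measure, an up-move has probability p* = (R−d)/(u−d) = 0.3788 and values discount at R = 1.04.
At maturity the claim pays: V(1,0)=111.4500, V(1,1)=103.4200
(0,0): S=73.0000. Δ = (V_up−V_dn)/(S_up−S_dn) = (103.4200−111.4500)/(105.8500−57.6700) = -0.1667. V = [p*·103.4200 + (1−p*)·111.4500]/1.04 = 104.2388. B = V − Δ·S = 116.4054.
Sanity check at the root: Δ(0,0)·S0 + B(0,0) reproduces V0 = 104.2388.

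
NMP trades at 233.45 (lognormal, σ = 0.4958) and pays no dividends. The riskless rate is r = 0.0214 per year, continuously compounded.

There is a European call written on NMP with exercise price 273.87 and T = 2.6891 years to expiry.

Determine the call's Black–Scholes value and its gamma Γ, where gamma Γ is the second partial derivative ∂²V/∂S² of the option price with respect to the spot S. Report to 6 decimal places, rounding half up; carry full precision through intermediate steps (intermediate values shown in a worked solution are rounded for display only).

price = 65.673726
Γ = 0.002021

σ√T = 0.4958·√2.6891 = 0.813036
d₁ = (ln(S/K) + (r+σ²/2)T) / (σ√T) = (ln(233.45/273.87) + (0.0214+0.4958²/2)·2.6891) / 0.813036 = (-0.159686 + 0.388061) / 0.813036 = 0.280892
d₂ = d₁ − σ√T = 0.280892 − 0.813036 = -0.532145
e^{−rT} = 0.944078
N(d₁) = 0.610603,  N(d₂) = 0.297313
Call price V = S·N(d₁) − K·e^{−rT}·N(d₂) = 142.545338 − 76.871612 = 65.673726
φ(d₁) = (1/√(2π))·e^{−d₁²/2} = 0.383510
Γ = φ(d₁) / (S·σ·√T) = 0.002021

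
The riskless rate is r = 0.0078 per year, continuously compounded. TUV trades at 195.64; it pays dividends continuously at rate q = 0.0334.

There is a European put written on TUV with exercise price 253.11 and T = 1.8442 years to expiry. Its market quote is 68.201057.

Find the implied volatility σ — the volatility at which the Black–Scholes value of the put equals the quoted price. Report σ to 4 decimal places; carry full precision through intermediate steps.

At σ = 0.1801 the Black–Scholes value reproduces the quote:
σ√T = 0.1801·√1.8442 = 0.244578
d₁ = (ln(S/K) + (r−q+σ²/2)T) / (σ√T) = (ln(195.64/253.11) + (0.0078−0.0334+0.1801²/2)·1.8442) / 0.244578 = (-0.257548 − 0.017302) / 0.244578 = -1.123772
d₂ = d₁ − σ√T = -1.123772 − 0.244578 = -1.368351
e^{−rT} = 0.985718
e^{−qT} = 0.940262
N(−d₁) = 0.869445,  N(−d₂) = 0.914399
V = K·e^{−rT}·N(−d₂) − S·e^{−qT}·N(−d₁) = 228.138057 − 159.937000 = 68.201057 (the quoted price), and the Black–Scholes price is strictly increasing in σ, so σ is unique

sigma = 0.1801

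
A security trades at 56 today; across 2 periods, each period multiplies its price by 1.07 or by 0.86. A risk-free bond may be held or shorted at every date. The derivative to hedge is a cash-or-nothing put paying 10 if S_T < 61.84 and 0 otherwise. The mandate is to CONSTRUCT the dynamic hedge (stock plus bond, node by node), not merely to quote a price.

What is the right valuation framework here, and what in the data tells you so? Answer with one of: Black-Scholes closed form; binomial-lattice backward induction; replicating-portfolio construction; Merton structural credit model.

Key observation: the mandate to exhibit the hedge at every date and state singles out the replicating-portfolio construction on the 2-period tree with factors 1.07 and 0.86 from 56.

framework: replicating-portfolio construction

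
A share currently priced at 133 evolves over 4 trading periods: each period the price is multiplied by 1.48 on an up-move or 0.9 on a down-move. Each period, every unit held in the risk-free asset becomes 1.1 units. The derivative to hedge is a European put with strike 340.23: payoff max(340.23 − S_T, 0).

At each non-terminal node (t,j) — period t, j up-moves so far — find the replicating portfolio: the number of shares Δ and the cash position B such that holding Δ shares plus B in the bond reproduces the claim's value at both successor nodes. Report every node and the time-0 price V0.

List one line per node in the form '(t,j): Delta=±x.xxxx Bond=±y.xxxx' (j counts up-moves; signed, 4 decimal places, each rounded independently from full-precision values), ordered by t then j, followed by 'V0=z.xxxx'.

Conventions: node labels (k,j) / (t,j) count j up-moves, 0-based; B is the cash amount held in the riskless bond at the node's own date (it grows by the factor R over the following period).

(0,0): Delta=-0.7913 Bond=211.0104
(1,0): Delta=-0.9323 Bond=248.9918
(1,1): Delta=-0.6284 Bond=200.0387
(2,0): Delta=-1.0000 Bond=281.1818
(2,1): Delta=-0.8541 Bond=260.0385
(2,2): Delta=-0.3675 Bond=144.0503
(3,0): Delta=-1.0000 Bond=309.3000
(3,1): Delta=-1.0000 Bond=309.3000
(3,2): Delta=-0.6856 Bond=241.8529
(3,3): Delta=0.0000 Bond=0.0000
V0=105.7674

Risk-neutral probability p* = (R−d)/(u−d) = (1.1−0.9)/(1.48−0.9) = 0.3448.
At maturity the claim pays: V(4,0)=252.9687, V(4,1)=196.7336, V(4,2)=104.2582, V(4,3)=0.0000, V(4,4)=0.0000
Node (3,0) S=96.9570: V=(p*·196.7336+(1−p*)·252.9687)/1.1=212.3430; Δ=(196.7336−252.9687)/(143.4964−87.2613)=-1.0000; B=V−Δ·S=309.3000
Node (3,1) S=159.4404: V=(p*·104.2582+(1−p*)·196.7336)/1.1=149.8596; Δ=(104.2582−196.7336)/(235.9718−143.4964)=-1.0000; B=V−Δ·S=309.3000
Node (3,2) S=262.1909: V=(p*·0.0000+(1−p*)·104.2582)/1.1=62.0974; Δ=(0.0000−104.2582)/(388.0425−235.9718)=-0.6856; B=V−Δ·S=241.8529
Node (3,3) S=431.1583: V=(p*·0.0000+(1−p*)·0.0000)/1.1=0.0000; Δ=(0.0000−0.0000)/(638.1143−388.0425)=0.0000; B=V−Δ·S=0.0000
Node (2,0) S=107.7300: V=(p*·149.8596+(1−p*)·212.3430)/1.1=173.4518; Δ=(149.8596−212.3430)/(159.4404−96.9570)=-1.0000; B=V−Δ·S=281.1818
Node (2,1) S=177.1560: V=(p*·62.0974+(1−p*)·149.8596)/1.1=108.7243; Δ=(62.0974−149.8596)/(262.1909−159.4404)=-0.8541; B=V−Δ·S=260.0385
Node (2,2) S=291.3232: V=(p*·0.0000+(1−p*)·62.0974)/1.1=36.9859; Δ=(0.0000−62.0974)/(431.1583−262.1909)=-0.3675; B=V−Δ·S=144.0503
Node (1,0) S=119.7000: V=(p*·108.7243+(1−p*)·173.4518)/1.1=137.3927; Δ=(108.7243−173.4518)/(177.1560−107.7300)=-0.9323; B=V−Δ·S=248.9918
Node (1,1) S=196.8400: V=(p*·36.9859+(1−p*)·108.7243)/1.1=76.3518; Δ=(36.9859−108.7243)/(291.3232−177.1560)=-0.6284; B=V−Δ·S=200.0387
Node (0,0) S=133.0000: V=(p*·76.3518+(1−p*)·137.3927)/1.1=105.7674; Δ=(76.3518−137.3927)/(196.8400−119.7000)=-0.7913; B=V−Δ·S=211.0104
As a check, the time-0 holding Δ(0,0)·S0 + B(0,0) comes to 105.7674 — exactly V0.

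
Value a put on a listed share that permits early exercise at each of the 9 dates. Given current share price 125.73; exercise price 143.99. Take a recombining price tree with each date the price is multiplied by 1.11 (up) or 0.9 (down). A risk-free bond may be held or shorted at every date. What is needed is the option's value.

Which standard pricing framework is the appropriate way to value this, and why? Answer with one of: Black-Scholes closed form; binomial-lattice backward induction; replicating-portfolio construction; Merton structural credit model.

Key observation: early exercise of the strike-143.99 put must be checked at each of the 9 dates (spot 125.73), which forces a node-by-node comparison of intrinsic and continuation value backward from expiry.

framework: binomial-lattice backward induction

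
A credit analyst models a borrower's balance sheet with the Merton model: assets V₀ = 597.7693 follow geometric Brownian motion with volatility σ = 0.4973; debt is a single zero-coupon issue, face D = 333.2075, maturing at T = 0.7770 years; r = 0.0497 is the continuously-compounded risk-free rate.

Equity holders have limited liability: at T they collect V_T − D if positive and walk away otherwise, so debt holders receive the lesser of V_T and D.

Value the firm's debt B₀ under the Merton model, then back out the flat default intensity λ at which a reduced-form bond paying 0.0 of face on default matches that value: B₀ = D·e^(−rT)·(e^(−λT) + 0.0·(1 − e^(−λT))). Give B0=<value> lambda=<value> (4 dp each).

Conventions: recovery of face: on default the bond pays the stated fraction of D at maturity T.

Work the structural quantities from V₀ = 597.7693 against face 333.2075:
d₁ = [ln(V₀/D) + (r + σ²/2)T] / (σ√T)
   = [ln(597.7693/333.2075) + (0.0497 + 0.5·0.4973²)·0.7770] / (0.4973·√0.7770)
   = [0.584439 + 0.134696] / 0.438358 = 1.640520
d₂ = d₁ − σ√T = 1.640520 − 0.438358 = 1.202162
N(d₁) = 0.949551,  N(d₂) = 0.885350,  e^(−rT) = 0.962119
E₀ = V₀·N(d₁) − D·e^(−rT)·N(d₂)
   = 597.7693·0.949551 − 333.2075·0.962119·0.885350 = 283.782600
B₀ = V₀ − E₀ = 597.7693 − 283.782600 = 313.986700
e^(−λT) = (B₀·e^(rT)/D − 0)/(1 − 0) = (313.9867·1.039372/333.2075 − 0)/1 = 0.97941689
λ = −ln(0.97941689)/0.7770 = 0.026767

B0=313.9867 lambda=0.0268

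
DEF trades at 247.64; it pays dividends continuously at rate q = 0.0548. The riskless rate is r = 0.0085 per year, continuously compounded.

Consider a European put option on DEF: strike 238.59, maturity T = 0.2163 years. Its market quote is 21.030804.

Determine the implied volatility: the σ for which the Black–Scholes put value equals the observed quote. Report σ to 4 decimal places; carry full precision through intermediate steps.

sigma = 0.5411

At σ = 0.5411 the Black–Scholes value reproduces the quote:
σ√T = 0.5411·√0.2163 = 0.251655
d₁ = (ln(S/K) + (r−q+σ²/2)T) / (σ√T) = (ln(247.64/238.59) + (0.0085−0.0548+0.5411²/2)·0.2163) / 0.251655 = (0.037229 + 0.021650) / 0.251655 = 0.233971
d₂ = d₁ − σ√T = 0.233971 − 0.251655 = -0.017684
e^{−rT} = 0.998163
e^{−qT} = 0.988217
N(−d₁) = 0.407504,  N(−d₂) = 0.507055
V = K·e^{−rT}·N(−d₂) − S·e^{−qT}·N(−d₁) = 120.755955 − 99.725151 = 21.030804 (matching the quote); vega is positive throughout, so no other σ reproduces this price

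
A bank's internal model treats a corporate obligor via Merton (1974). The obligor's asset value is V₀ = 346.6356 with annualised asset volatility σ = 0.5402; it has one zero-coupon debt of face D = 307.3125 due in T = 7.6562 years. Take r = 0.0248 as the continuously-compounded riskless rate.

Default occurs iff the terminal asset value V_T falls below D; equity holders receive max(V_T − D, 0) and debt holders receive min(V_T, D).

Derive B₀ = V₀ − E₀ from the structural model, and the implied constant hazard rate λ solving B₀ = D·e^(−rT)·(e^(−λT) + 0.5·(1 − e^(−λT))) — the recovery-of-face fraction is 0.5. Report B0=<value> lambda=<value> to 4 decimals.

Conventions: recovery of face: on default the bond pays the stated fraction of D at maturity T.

With assets at 346.6356 and a single debt payment of 307.3125 at 7.6562 years:
d₁ = [ln(V₀/D) + (r + σ²/2)T] / (σ√T)
   = [ln(346.6356/307.3125) + (0.0248 + 0.5·0.5402²)·7.6562] / (0.5402·√7.6562)
   = [0.120409 + 1.306975] / 1.494725 = 0.954948
d₂ = d₁ − σ√T = 0.954948 − 1.494725 = -0.539777
N(d₁) = 0.830198,  N(d₂) = 0.294675,  e^(−rT) = 0.827064
E₀ = V₀·N(d₁) − D·e^(−rT)·N(d₂)
   = 346.6356·0.830198 − 307.3125·0.827064·0.294675 = 212.879402
B₀ = V₀ − E₀ = 346.6356 − 212.879402 = 133.756198
e^(−λT) = (B₀·e^(rT)/D − 0.5)/(1 − 0.5) = (133.7562·1.209097/307.3125 − 0.5)/0.5 = 0.05250658
λ = −ln(0.05250658)/7.6562 = 0.384893

B0=133.7562 lambda=0.3849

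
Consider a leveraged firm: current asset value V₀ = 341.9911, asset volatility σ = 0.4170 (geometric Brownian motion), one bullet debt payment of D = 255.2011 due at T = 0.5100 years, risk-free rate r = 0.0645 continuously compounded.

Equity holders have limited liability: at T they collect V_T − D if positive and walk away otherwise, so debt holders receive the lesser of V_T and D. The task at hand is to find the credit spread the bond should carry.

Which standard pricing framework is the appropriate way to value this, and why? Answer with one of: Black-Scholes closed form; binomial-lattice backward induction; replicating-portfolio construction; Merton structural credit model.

framework: Merton structural credit model

Key observation: the asked-for credit quantity lives on the firm's capital structure — asset value, asset volatility, debt face 255.2011 — which is the structural model's domain.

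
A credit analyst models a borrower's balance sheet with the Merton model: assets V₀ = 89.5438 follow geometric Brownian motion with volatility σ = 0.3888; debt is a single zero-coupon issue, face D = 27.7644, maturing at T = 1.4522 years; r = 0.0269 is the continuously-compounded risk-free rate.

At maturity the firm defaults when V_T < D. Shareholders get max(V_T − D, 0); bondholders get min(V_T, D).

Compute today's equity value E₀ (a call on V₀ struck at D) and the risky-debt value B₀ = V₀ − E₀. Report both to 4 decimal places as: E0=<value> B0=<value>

E0=62.8777 B0=26.6661

Apply the equity-as-call identities (strike 27.7644, horizon 1.4522 years):
d₁ = [ln(V₀/D) + (r + σ²/2)T] / (σ√T)
   = [ln(89.5438/27.7644) + (0.0269 + 0.5·0.3888²)·1.4522] / (0.3888·√1.4522)
   = [1.170973 + 0.148825] / 0.468532 = 2.816879
d₂ = d₁ − σ√T = 2.816879 − 0.468532 = 2.348347
N(d₁) = 0.997575,  N(d₂) = 0.990572,  e^(−rT) = 0.961689
E₀ = V₀·N(d₁) − D·e^(−rT)·N(d₂)
   = 89.5438·0.997575 − 27.7644·0.961689·0.990572 = 62.877718
B₀ = V₀ − E₀ = 89.5438 − 62.877718 = 26.666082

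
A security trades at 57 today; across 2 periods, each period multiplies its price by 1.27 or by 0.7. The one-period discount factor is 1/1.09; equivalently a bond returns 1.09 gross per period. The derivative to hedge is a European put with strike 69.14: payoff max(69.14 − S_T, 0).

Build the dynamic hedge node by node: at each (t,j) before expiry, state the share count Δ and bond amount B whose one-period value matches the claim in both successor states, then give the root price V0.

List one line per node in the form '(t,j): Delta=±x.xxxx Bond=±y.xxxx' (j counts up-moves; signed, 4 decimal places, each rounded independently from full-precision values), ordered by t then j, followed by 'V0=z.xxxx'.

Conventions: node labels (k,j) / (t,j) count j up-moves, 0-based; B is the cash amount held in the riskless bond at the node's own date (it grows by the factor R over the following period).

(0,0): Delta=-0.5596 Bond=42.0723
(1,0): Delta=-1.0000 Bond=63.4312
(1,1): Delta=-0.4476 Bond=37.7484
V0=10.1757

Since d<R<u, set p* = (R−d)/(u−d) = 0.6842; price each node as the discounted p*-expectation of its children.
Payoffs at expiry: V(2,0)=41.2100, V(2,1)=18.4670, V(2,2)=0.0000
(1,0): S=39.9000. Δ = (V_up−V_dn)/(S_up−S_dn) = (18.4670−41.2100)/(50.6730−27.9300) = -1.0000. V = [p*·18.4670 + (1−p*)·41.2100]/1.09 = 23.5312. B = V − Δ·S = 63.4312.
(1,1): S=72.3900. Δ = (V_up−V_dn)/(S_up−S_dn) = (0.0000−18.4670)/(91.9353−50.6730) = -0.4476. V = [p*·0.0000 + (1−p*)·18.4670]/1.09 = 5.3502. B = V − Δ·S = 37.7484.
(0,0): S=57.0000. Δ = (V_up−V_dn)/(S_up−S_dn) = (5.3502−23.5312)/(72.3900−39.9000) = -0.5596. V = [p*·5.3502 + (1−p*)·23.5312]/1.09 = 10.1757. B = V − Δ·S = 42.0723.
Check: Δ(0,0)·S0 + B(0,0) = 10.1757 = V0.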